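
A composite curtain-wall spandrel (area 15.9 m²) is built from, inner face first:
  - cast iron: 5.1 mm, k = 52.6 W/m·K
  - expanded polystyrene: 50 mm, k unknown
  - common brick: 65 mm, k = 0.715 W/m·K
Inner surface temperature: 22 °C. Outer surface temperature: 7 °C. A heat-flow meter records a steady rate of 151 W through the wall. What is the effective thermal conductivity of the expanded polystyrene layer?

k ≈ 0.0336 W/(m·K)

Treating each layer as a thermal resistance in series:
R_cast iron = L/(kA) = 0.0051/(52.6×15.9) = 6.098×10^-6 K/W
R_common brick = L/(kA) = 0.065/(0.715×15.9) = 0.005718 K/W
Sum of known resistances R_other = 0.005724 K/W
Total R = ΔT/Q = 15/151 = 0.09934 K/W
R_expanded polystyrene = R_total − R_other = 0.09361 K/W
k = L/(R·A) = 0.05/(0.09361×15.9)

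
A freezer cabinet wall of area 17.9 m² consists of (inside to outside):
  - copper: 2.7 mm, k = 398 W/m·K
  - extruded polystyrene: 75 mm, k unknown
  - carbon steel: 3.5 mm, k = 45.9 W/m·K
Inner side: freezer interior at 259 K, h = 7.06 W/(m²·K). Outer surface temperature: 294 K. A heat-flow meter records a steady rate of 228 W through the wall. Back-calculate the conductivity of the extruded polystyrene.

k ≈ 0.0288 W/(m·K)

Thermal resistances in series:
R_inner film = 1/(h_i·A) = 1/(7.06×17.9) = 0.007913 K/W
R_copper = L/(kA) = 0.0027/(398×17.9) = 3.79×10^-7 K/W
R_carbon steel = L/(kA) = 0.0035/(45.9×17.9) = 4.26×10^-6 K/W
Sum of known resistances R_other = 0.007918 K/W
Total R = ΔT/Q = 35/228 = 0.1535 K/W
R_extruded polystyrene = R_total − R_other = 0.1456 K/W
k = L/(R·A) = 0.075/(0.1456×17.9)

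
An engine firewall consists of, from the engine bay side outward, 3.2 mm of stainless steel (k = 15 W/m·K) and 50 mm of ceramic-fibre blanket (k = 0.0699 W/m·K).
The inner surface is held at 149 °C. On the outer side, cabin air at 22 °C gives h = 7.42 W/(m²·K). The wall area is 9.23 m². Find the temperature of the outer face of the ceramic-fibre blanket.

Thermal resistances in series:
R_stainless steel = L/(kA) = 0.0032/(15×9.23) = 2.311×10^-5 K/W
R_ceramic-fibre blanket = L/(kA) = 0.05/(0.0699×9.23) = 0.0775 K/W
R_outer film = 1/(h_o·A) = 1/(7.42×9.23) = 0.0146 K/W
R_total = 0.09212 K/W;  Q = ΔT/R_total = 127/0.09212 = 1379 W
T_interface = T_inner − Q·ΣR(inner→interface) = 149 − 1380×0.07752

T ≈ 42.1 °C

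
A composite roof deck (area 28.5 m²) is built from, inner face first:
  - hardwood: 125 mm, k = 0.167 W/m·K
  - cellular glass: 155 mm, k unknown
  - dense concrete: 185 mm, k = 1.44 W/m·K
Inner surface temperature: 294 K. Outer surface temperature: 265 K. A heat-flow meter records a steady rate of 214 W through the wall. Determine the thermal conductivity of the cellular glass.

k ≈ 0.0519 W/(m·K)

Series thermal resistances:
R_hardwood = L/(kA) = 0.125/(0.167×28.5) = 0.02626 K/W
R_dense concrete = L/(kA) = 0.185/(1.44×28.5) = 0.004508 K/W
Sum of known resistances R_other = 0.03077 K/W
Total R = ΔT/Q = 29/214 = 0.1355 K/W
R_cellular glass = R_total − R_other = 0.1047 K/W
k = L/(R·A) = 0.155/(0.1047×28.5)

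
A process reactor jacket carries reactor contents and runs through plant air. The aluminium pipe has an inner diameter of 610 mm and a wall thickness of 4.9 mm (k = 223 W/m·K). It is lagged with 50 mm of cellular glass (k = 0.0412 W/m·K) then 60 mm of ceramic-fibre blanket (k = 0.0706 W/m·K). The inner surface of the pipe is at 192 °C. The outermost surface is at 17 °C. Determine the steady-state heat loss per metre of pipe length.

q′ ≈ 189 W/m

Per-layer cylindrical resistances, series-summed:
R_aluminium pipe wall = ln(309.9/305)/(2π×223×1) = 1.137×10^-5 K/W
R_cellular glass = ln(359.9/309.9)/(2π×0.0412×1) = 0.5778 K/W
R_ceramic-fibre blanket = ln(419.9/359.9)/(2π×0.0706×1) = 0.3476 K/W
R_total = 0.9254 K/W
Q = ΔT/R_total = 175/0.9254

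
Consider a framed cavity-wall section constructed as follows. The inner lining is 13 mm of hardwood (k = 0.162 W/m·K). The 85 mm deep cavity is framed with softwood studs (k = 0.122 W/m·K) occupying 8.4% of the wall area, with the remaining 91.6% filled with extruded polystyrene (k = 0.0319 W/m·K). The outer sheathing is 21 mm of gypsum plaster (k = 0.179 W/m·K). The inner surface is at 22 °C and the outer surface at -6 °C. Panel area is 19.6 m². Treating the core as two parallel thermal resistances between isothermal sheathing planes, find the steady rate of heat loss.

Q ≈ 233 W

Sheathing layers in series; stud and cavity paths in parallel between them.
R_inner = 0.013/(0.162×19.6) = 0.004094 K/W
R_stud  = 0.085/(0.122×0.084×19.6) = 0.4232 K/W
R_cav   = 0.085/(0.0319×0.916×19.6) = 0.1484 K/W
1/R_core = 1/R_stud + 1/R_cav → R_core = 0.1099 K/W
R_outer = 0.021/(0.179×19.6) = 0.005986 K/W
R_total = 0.12 K/W
Q = ΔT/R_total = 28/0.12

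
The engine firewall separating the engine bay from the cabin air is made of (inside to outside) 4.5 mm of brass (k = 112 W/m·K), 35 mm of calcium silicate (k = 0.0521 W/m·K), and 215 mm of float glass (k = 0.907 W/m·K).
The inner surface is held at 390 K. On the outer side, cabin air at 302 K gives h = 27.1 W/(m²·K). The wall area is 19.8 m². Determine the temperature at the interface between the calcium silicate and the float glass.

Thermal resistances in series:
R_brass = L/(kA) = 0.0045/(112×19.8) = 2.029×10^-6 K/W
R_calcium silicate = L/(kA) = 0.035/(0.0521×19.8) = 0.03393 K/W
R_float glass = L/(kA) = 0.215/(0.907×19.8) = 0.01197 K/W
R_outer film = 1/(h_o·A) = 1/(27.1×19.8) = 0.001864 K/W
R_total = 0.04777 K/W;  Q = ΔT/R_total = 88/0.04777 = 1842 W
T_interface = T_inner − Q·ΣR(inner→interface) = 390 − 1840×0.03393

T ≈ 327 K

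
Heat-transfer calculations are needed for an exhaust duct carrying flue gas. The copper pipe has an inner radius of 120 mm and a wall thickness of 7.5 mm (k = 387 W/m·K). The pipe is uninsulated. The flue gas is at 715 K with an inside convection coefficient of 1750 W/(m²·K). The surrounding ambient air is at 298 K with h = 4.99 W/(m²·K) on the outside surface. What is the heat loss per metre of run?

q′ ≈ 1660 W/m

For a radial system each layer contributes R = ln(r_out/r_in)/(2πkL); films add R = 1/(hA).
R_inner film = 1/(h_i·2πr₁L) = 1/(1750×2π×0.12×1) = 7.579×10^-4 K/W
R_copper pipe wall = ln(127.5/120)/(2π×387×1) = 2.493×10^-5 K/W
R_outer film = 1/(h_o·2πr_oL) = 1/(4.99×2π×0.1275×1) = 0.2502 K/W
R_total = 0.2509 K/W
Q = ΔT/R_total = 417/0.2509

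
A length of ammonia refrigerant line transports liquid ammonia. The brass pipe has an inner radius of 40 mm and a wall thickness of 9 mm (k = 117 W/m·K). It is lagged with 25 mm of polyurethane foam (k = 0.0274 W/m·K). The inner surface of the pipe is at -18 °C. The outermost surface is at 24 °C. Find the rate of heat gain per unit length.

q′ ≈ 17.5 W/m

For a radial system each layer contributes R = ln(r_out/r_in)/(2πkL); films add R = 1/(hA).
R_brass pipe wall = ln(49/40)/(2π×117×1) = 2.761×10^-4 K/W
R_polyurethane foam = ln(74/49)/(2π×0.0274×1) = 2.395 K/W
R_total = 2.395 K/W
Q = ΔT/R_total = 42/2.395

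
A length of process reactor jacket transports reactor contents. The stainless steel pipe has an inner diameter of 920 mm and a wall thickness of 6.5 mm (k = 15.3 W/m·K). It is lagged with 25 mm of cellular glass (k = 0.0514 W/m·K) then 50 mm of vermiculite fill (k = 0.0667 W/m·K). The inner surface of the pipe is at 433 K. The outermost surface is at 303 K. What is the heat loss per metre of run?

q′ ≈ 331 W/m

Per-layer cylindrical resistances, series-summed:
R_stainless steel pipe wall = ln(466.5/460)/(2π×15.3×1) = 1.46×10^-4 K/W
R_cellular glass = ln(491.5/466.5)/(2π×0.0514×1) = 0.1616 K/W
R_vermiculite fill = ln(541.5/491.5)/(2π×0.0667×1) = 0.2312 K/W
R_total = 0.393 K/W
Q = ΔT/R_total = 130/0.393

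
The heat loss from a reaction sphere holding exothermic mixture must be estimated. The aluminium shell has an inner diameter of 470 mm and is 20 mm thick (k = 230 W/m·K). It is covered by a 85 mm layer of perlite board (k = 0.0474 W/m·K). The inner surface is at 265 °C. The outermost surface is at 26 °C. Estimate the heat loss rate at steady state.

Q ≈ 145 W

Each spherical layer contributes R = (1/r_i − 1/r_o)/(4πk):
R_aluminium shell = (1/0.235 − 1/0.255)/(4π×230) = 1.155×10^-4 K/W
R_perlite board = (1/0.255 − 1/0.34)/(4π×0.0474) = 1.646 K/W
R_total = 1.646 K/W
Q = ΔT/R_total = 239/1.646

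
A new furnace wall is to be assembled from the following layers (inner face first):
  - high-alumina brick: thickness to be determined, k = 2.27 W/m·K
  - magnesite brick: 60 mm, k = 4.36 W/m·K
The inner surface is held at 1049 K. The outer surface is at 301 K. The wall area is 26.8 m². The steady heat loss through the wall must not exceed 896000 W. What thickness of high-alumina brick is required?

L ≈ 19.5 mm

Thermal resistances in series:
R_magnesite brick = L/(kA) = 0.06/(4.36×26.8) = 5.135×10^-4 K/W
Sum of the known resistances R_other = 5.135×10^-4 K/W
Required total resistance R_tot = ΔT/Q_allow = 748/896000 = 8.348×10^-4 K/W
R_high-alumina brick = R_tot − R_other = 3.213×10^-4 K/W
L = R·k·A = 3.213×10^-4×2.27×26.8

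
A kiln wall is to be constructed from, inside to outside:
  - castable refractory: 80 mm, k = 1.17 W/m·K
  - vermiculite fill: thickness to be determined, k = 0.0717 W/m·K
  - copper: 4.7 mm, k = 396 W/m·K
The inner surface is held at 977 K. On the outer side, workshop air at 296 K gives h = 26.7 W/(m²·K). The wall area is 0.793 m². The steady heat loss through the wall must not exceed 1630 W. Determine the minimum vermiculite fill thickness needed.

L ≈ 16.2 mm

Treating each layer as a thermal resistance in series:
R_castable refractory = L/(kA) = 0.08/(1.17×0.793) = 0.08622 K/W
R_copper = L/(kA) = 0.0047/(396×0.793) = 1.497×10^-5 K/W
R_outer film = 1/(h_o·A) = 1/(26.7×0.793) = 0.04723 K/W
Sum of the known resistances R_other = 0.1335 K/W
Required total resistance R_tot = ΔT/Q_allow = 681/1630 = 0.4178 K/W
R_vermiculite fill = R_tot − R_other = 0.2843 K/W
L = R·k·A = 0.2843×0.0717×0.793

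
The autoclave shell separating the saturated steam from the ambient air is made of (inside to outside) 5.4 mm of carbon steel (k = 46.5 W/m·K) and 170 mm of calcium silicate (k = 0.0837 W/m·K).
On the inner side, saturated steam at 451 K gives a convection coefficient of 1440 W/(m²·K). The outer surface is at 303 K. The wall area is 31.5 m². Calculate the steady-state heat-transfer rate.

Q ≈ 2290 W

Model the wall as resistances in series:
R_inner film = 1/(h_i·A) = 1/(1440×31.5) = 2.205×10^-5 K/W
R_carbon steel = L/(kA) = 0.0054/(46.5×31.5) = 3.687×10^-6 K/W
R_calcium silicate = L/(kA) = 0.17/(0.0837×31.5) = 0.06448 K/W
R_total = 0.0645 K/W
Q = ΔT / R_total = 148 / 0.0645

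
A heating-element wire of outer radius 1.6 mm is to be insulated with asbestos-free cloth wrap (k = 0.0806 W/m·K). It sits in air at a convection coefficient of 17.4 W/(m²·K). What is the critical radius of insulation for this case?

For a cylinder r_cr = k/h = 0.0806/17.4
r_cr = 4.63 mm; since the bare radius (1.6 mm) is below r_cr, adding a thin layer of insulation will *increase* heat loss.

r_cr ≈ 4.63 mm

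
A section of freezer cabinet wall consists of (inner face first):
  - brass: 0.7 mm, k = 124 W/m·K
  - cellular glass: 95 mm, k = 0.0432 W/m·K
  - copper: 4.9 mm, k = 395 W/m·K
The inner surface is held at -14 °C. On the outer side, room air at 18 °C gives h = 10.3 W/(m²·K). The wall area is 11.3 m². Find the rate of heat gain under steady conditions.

Model the wall as resistances in series:
R_brass = L/(kA) = 0.0007/(124×11.3) = 4.996×10^-7 K/W
R_cellular glass = L/(kA) = 0.095/(0.0432×11.3) = 0.1946 K/W
R_copper = L/(kA) = 0.0049/(395×11.3) = 1.098×10^-6 K/W
R_outer film = 1/(h_o·A) = 1/(10.3×11.3) = 0.008592 K/W
R_total = 0.2032 K/W
Q = ΔT / R_total = 32 / 0.2032

Q ≈ 157 W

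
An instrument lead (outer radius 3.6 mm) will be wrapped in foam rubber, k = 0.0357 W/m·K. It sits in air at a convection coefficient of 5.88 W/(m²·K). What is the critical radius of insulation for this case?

r_cr ≈ 6.07 mm

For a cylinder r_cr = k/h = 0.0357/5.88
r_cr = 6.07 mm; since the bare radius (3.6 mm) is below r_cr, adding a thin layer of insulation will *increase* heat loss.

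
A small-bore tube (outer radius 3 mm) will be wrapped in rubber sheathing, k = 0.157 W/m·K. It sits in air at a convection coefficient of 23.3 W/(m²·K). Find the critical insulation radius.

For a cylinder r_cr = k/h = 0.157/23.3
r_cr = 6.74 mm; since the bare radius (3 mm) is below r_cr, adding a thin layer of insulation will *increase* heat loss.

r_cr ≈ 6.74 mm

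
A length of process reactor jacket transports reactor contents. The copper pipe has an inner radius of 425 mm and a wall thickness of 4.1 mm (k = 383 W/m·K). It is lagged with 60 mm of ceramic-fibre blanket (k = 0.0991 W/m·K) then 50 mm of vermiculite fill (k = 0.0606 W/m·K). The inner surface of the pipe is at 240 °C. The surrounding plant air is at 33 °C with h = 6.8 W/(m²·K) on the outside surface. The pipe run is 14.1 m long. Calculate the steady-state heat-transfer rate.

For a radial system each layer contributes R = ln(r_out/r_in)/(2πkL); films add R = 1/(hA).
R_copper pipe wall = ln(429.1/425)/(2π×383×14.1) = 2.83×10^-7 K/W
R_ceramic-fibre blanket = ln(489.1/429.1)/(2π×0.0991×14.1) = 0.01491 K/W
R_vermiculite fill = ln(539.1/489.1)/(2π×0.0606×14.1) = 0.01813 K/W
R_outer film = 1/(h_o·2πr_oL) = 1/(6.8×2π×0.5391×14.1) = 0.003079 K/W
R_total = 0.03612 K/W
Q = ΔT/R_total = 207/0.03612

Q ≈ 5730 W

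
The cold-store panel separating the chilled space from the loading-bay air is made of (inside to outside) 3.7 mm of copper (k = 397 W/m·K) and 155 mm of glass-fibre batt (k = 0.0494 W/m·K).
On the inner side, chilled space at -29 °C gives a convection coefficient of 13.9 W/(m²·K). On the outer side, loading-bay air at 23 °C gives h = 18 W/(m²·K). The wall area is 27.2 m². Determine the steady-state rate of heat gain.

Series thermal resistances:
R_inner film = 1/(h_i·A) = 1/(13.9×27.2) = 0.002645 K/W
R_copper = L/(kA) = 0.0037/(397×27.2) = 3.426×10^-7 K/W
R_glass-fibre batt = L/(kA) = 0.155/(0.0494×27.2) = 0.1154 K/W
R_outer film = 1/(h_o·A) = 1/(18×27.2) = 0.002042 K/W
R_total = 0.12 K/W
Q = ΔT / R_total = 52 / 0.12

Q ≈ 433 W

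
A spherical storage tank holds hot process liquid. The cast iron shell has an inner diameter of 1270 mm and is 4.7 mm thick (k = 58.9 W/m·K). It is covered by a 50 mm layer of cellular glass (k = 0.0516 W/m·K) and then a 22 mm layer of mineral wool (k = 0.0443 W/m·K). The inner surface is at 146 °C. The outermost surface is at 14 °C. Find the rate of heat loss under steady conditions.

Radial (spherical) resistances in series:
R_cast iron shell = (1/0.635 − 1/0.6397)/(4π×58.9) = 1.563×10^-5 K/W
R_cellular glass = (1/0.6397 − 1/0.6897)/(4π×0.0516) = 0.1748 K/W
R_mineral wool = (1/0.6897 − 1/0.7117)/(4π×0.0443) = 0.08051 K/W
R_total = 0.2553 K/W
Q = ΔT/R_total = 132/0.2553

Q ≈ 517 W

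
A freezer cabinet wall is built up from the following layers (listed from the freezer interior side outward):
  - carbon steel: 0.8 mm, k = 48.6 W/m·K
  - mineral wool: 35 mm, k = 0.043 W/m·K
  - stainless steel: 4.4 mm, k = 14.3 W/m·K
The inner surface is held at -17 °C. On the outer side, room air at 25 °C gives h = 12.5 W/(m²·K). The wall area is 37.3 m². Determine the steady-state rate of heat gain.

Q ≈ 1750 W

Treating each layer as a thermal resistance in series:
R_carbon steel = L/(kA) = 0.0008/(48.6×37.3) = 4.413×10^-7 K/W
R_mineral wool = L/(kA) = 0.035/(0.043×37.3) = 0.02182 K/W
R_stainless steel = L/(kA) = 0.0044/(14.3×37.3) = 8.249×10^-6 K/W
R_outer film = 1/(h_o·A) = 1/(12.5×37.3) = 0.002145 K/W
R_total = 0.02398 K/W
Q = ΔT / R_total = 42 / 0.02398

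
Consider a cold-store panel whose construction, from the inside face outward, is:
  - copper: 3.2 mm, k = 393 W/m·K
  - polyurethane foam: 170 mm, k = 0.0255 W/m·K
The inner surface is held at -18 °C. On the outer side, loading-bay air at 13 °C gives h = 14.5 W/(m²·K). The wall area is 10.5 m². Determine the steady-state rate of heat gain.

Q ≈ 48.3 W

Using the resistance-network approach (series):
R_copper = L/(kA) = 0.0032/(393×10.5) = 7.755×10^-7 K/W
R_polyurethane foam = L/(kA) = 0.17/(0.0255×10.5) = 0.6349 K/W
R_outer film = 1/(h_o·A) = 1/(14.5×10.5) = 0.006568 K/W
R_total = 0.6415 K/W
Q = ΔT / R_total = 31 / 0.6415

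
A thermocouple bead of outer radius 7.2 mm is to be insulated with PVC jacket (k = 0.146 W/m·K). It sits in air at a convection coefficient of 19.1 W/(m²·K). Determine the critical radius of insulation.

r_cr ≈ 15.3 mm

For a sphere r_cr = 2k/h = 2×0.146/19.1
r_cr = 15.3 mm; since the bare radius (7.2 mm) is below r_cr, adding a thin layer of insulation will *increase* heat loss.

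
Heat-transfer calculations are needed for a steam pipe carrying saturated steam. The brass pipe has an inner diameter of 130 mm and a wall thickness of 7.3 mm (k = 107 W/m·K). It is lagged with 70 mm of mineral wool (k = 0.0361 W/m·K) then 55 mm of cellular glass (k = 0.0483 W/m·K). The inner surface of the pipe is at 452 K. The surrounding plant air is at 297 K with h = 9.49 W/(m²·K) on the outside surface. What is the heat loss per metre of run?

Cylindrical conduction, so R = ln(r₂/r₁)/(2πkL) per layer, in series:
R_brass pipe wall = ln(72.3/65)/(2π×107×1) = 1.583×10^-4 K/W
R_mineral wool = ln(142.3/72.3)/(2π×0.0361×1) = 2.985 K/W
R_cellular glass = ln(197.3/142.3)/(2π×0.0483×1) = 1.077 K/W
R_outer film = 1/(h_o·2πr_oL) = 1/(9.49×2π×0.1973×1) = 0.085 K/W
R_total = 4.147 K/W
Q = ΔT/R_total = 155/4.147

q′ ≈ 37.4 W/m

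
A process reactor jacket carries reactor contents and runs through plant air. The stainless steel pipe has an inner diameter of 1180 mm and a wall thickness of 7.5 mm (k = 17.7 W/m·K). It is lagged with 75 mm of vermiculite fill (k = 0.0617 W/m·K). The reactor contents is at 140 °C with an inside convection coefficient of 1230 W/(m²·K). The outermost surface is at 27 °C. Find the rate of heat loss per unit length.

q′ ≈ 370 W/m

Per-layer cylindrical resistances, series-summed:
R_inner film = 1/(h_i·2πr₁L) = 1/(1230×2π×0.59×1) = 2.193×10^-4 K/W
R_stainless steel pipe wall = ln(597.5/590)/(2π×17.7×1) = 1.136×10^-4 K/W
R_vermiculite fill = ln(672.5/597.5)/(2π×0.0617×1) = 0.305 K/W
R_total = 0.3054 K/W
Q = ΔT/R_total = 113/0.3054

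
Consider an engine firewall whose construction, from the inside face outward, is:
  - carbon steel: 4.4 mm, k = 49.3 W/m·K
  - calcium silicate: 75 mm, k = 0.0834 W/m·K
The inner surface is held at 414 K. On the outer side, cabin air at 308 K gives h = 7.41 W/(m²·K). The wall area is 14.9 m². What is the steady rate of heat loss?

Using the resistance-network approach (series):
R_carbon steel = L/(kA) = 0.0044/(49.3×14.9) = 5.99×10^-6 K/W
R_calcium silicate = L/(kA) = 0.075/(0.0834×14.9) = 0.06035 K/W
R_outer film = 1/(h_o·A) = 1/(7.41×14.9) = 0.009057 K/W
R_total = 0.06942 K/W
Q = ΔT / R_total = 106 / 0.06942

Q ≈ 1530 W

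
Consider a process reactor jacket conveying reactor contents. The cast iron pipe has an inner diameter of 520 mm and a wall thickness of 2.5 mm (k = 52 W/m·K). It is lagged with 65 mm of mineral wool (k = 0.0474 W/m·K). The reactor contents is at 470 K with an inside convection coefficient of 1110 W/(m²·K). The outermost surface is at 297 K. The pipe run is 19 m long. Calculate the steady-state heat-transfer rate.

Per-layer cylindrical resistances, series-summed:
R_inner film = 1/(h_i·2πr₁L) = 1/(1110×2π×0.26×19) = 2.902×10^-5 K/W
R_cast iron pipe wall = ln(262.5/260)/(2π×52×19) = 1.542×10^-6 K/W
R_mineral wool = ln(327.5/262.5)/(2π×0.0474×19) = 0.0391 K/W
R_total = 0.03913 K/W
Q = ΔT/R_total = 173/0.03913

Q ≈ 4420 W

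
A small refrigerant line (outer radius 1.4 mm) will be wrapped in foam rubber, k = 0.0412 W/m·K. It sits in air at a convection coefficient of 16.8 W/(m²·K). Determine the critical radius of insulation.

r_cr ≈ 2.45 mm

For a cylinder r_cr = k/h = 0.0412/16.8
r_cr = 2.45 mm; since the bare radius (1.4 mm) is below r_cr, adding a thin layer of insulation will *increase* heat loss.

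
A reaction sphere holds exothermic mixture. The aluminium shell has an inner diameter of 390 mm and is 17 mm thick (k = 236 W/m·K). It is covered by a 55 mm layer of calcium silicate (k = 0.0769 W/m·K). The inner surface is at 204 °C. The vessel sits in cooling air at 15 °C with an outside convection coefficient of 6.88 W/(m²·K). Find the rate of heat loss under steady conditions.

Q ≈ 162 W

Radial (spherical) resistances in series:
R_aluminium shell = (1/0.195 − 1/0.212)/(4π×236) = 1.387×10^-4 K/W
R_calcium silicate = (1/0.212 − 1/0.267)/(4π×0.0769) = 1.005 K/W
R_outer film = 1/(h·4πr_o²) = 1/(6.88×4π×0.267²) = 0.1622 K/W
R_total = 1.168 K/W
Q = ΔT/R_total = 189/1.168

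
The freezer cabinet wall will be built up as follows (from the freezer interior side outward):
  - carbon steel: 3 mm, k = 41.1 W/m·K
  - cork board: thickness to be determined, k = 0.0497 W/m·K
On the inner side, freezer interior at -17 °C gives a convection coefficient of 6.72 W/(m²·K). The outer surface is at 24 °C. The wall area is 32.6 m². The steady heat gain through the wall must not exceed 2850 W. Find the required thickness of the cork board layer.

Model the wall as resistances in series:
R_inner film = 1/(h_i·A) = 1/(6.72×32.6) = 0.004565 K/W
R_carbon steel = L/(kA) = 0.003/(41.1×32.6) = 2.239×10^-6 K/W
Sum of the known resistances R_other = 0.004567 K/W
Required total resistance R_tot = ΔT/Q_allow = 41/2850 = 0.01439 K/W
R_cork board = R_tot − R_other = 0.009819 K/W
L = R·k·A = 0.009819×0.0497×32.6

L ≈ 15.9 mm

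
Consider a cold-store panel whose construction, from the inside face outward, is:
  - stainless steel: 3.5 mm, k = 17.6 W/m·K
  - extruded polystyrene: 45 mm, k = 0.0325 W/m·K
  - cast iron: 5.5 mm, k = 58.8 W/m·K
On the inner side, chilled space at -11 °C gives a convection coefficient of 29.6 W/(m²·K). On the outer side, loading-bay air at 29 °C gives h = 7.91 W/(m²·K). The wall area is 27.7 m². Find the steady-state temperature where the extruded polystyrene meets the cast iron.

Thermal resistances in series:
R_inner film = 1/(h_i·A) = 1/(29.6×27.7) = 0.00122 K/W
R_stainless steel = L/(kA) = 0.0035/(17.6×27.7) = 7.179×10^-6 K/W
R_extruded polystyrene = L/(kA) = 0.045/(0.0325×27.7) = 0.04999 K/W
R_cast iron = L/(kA) = 0.0055/(58.8×27.7) = 3.377×10^-6 K/W
R_outer film = 1/(h_o·A) = 1/(7.91×27.7) = 0.004564 K/W
R_total = 0.05578 K/W;  Q = ΔT/R_total = 40/0.05578 = 717.1 W
T_interface = T_inner + Q·ΣR(inner→interface) = -11 + 717×0.05121

T ≈ 25.7 °C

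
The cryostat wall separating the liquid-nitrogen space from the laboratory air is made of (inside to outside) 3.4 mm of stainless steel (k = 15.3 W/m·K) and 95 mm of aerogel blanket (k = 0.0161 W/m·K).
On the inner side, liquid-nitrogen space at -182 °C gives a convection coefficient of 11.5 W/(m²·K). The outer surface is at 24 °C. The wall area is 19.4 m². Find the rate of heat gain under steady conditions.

Q ≈ 667 W

Model the wall as resistances in series:
R_inner film = 1/(h_i·A) = 1/(11.5×19.4) = 0.004482 K/W
R_stainless steel = L/(kA) = 0.0034/(15.3×19.4) = 1.145×10^-5 K/W
R_aerogel blanket = L/(kA) = 0.095/(0.0161×19.4) = 0.3042 K/W
R_total = 0.3086 K/W
Q = ΔT / R_total = 206 / 0.3086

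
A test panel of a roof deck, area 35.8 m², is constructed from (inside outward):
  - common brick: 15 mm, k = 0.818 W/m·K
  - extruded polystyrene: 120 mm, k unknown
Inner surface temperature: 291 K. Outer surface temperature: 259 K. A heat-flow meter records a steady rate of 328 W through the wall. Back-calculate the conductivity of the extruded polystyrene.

k ≈ 0.0345 W/(m·K)

Treating each layer as a thermal resistance in series:
R_common brick = L/(kA) = 0.015/(0.818×35.8) = 5.122×10^-4 K/W
Sum of known resistances R_other = 5.122×10^-4 K/W
Total R = ΔT/Q = 32/328 = 0.09756 K/W
R_extruded polystyrene = R_total − R_other = 0.09705 K/W
k = L/(R·A) = 0.12/(0.09705×35.8)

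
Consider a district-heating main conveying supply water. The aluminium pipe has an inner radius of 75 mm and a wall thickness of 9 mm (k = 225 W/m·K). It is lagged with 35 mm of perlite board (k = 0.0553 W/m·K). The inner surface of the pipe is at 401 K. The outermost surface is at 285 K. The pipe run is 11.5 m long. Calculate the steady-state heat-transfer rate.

Cylindrical conduction, so R = ln(r₂/r₁)/(2πkL) per layer, in series:
R_aluminium pipe wall = ln(84/75)/(2π×225×11.5) = 6.971×10^-6 K/W
R_perlite board = ln(119/84)/(2π×0.0553×11.5) = 0.08717 K/W
R_total = 0.08718 K/W
Q = ΔT/R_total = 116/0.08718

Q ≈ 1330 W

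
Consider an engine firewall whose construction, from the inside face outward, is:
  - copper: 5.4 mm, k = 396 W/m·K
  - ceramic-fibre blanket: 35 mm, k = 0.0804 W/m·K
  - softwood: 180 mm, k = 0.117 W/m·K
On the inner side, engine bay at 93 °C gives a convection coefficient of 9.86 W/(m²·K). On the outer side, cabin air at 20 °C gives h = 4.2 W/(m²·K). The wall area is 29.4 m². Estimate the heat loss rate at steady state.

Q ≈ 928 W

Model the wall as resistances in series:
R_inner film = 1/(h_i·A) = 1/(9.86×29.4) = 0.00345 K/W
R_copper = L/(kA) = 0.0054/(396×29.4) = 4.638×10^-7 K/W
R_ceramic-fibre blanket = L/(kA) = 0.035/(0.0804×29.4) = 0.01481 K/W
R_softwood = L/(kA) = 0.18/(0.117×29.4) = 0.05233 K/W
R_outer film = 1/(h_o·A) = 1/(4.2×29.4) = 0.008098 K/W
R_total = 0.07868 K/W
Q = ΔT / R_total = 73 / 0.07868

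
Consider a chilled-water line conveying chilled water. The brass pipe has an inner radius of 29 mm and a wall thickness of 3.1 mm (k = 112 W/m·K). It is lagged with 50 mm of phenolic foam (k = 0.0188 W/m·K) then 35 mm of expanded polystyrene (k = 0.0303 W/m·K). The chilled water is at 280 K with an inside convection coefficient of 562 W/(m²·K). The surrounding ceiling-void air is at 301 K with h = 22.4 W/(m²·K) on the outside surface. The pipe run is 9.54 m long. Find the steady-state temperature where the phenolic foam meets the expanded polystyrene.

T ≈ 297 K

For a radial system each layer contributes R = ln(r_out/r_in)/(2πkL); films add R = 1/(hA).
R_inner film = 1/(h_i·2πr₁L) = 1/(562×2π×0.029×9.54) = 0.001024 K/W
R_brass pipe wall = ln(32.1/29)/(2π×112×9.54) = 1.513×10^-5 K/W
R_phenolic foam = ln(82.1/32.1)/(2π×0.0188×9.54) = 0.8333 K/W
R_expanded polystyrene = ln(117.1/82.1)/(2π×0.0303×9.54) = 0.1955 K/W
R_outer film = 1/(h_o·2πr_oL) = 1/(22.4×2π×0.1171×9.54) = 0.00636 K/W
R_total = 1.036 K/W
Q = ΔT/R_total = 21/1.036
Q = 20.3 W
T_interface = T_inner + Q·ΣR(inner→interface) = 280 + 20.3×0.8344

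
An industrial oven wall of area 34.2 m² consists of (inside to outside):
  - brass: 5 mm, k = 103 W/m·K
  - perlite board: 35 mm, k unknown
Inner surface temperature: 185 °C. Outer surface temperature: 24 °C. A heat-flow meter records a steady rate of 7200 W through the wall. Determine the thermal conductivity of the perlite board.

Series thermal resistances:
R_brass = L/(kA) = 0.005/(103×34.2) = 1.419×10^-6 K/W
Sum of known resistances R_other = 1.419×10^-6 K/W
Total R = ΔT/Q = 161/7200 = 0.02236 K/W
R_perlite board = R_total − R_other = 0.02236 K/W
k = L/(R·A) = 0.035/(0.02236×34.2)

k ≈ 0.0458 W/(m·K)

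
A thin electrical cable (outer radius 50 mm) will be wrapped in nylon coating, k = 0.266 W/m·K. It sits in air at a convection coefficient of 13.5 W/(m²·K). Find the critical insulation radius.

r_cr ≈ 19.7 mm

For a cylinder r_cr = k/h = 0.266/13.5
r_cr = 19.7 mm; since the bare radius (50 mm) is above r_cr, any added insulation will reduce heat loss.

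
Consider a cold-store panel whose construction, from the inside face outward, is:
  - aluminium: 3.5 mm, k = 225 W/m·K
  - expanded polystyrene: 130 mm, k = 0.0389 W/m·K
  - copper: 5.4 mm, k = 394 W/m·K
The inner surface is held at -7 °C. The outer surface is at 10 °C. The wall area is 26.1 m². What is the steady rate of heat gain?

Model the wall as resistances in series:
R_aluminium = L/(kA) = 0.0035/(225×26.1) = 5.96×10^-7 K/W
R_expanded polystyrene = L/(kA) = 0.13/(0.0389×26.1) = 0.128 K/W
R_copper = L/(kA) = 0.0054/(394×26.1) = 5.251×10^-7 K/W
R_total = 0.128 K/W
Q = ΔT / R_total = 17 / 0.128

Q ≈ 133 W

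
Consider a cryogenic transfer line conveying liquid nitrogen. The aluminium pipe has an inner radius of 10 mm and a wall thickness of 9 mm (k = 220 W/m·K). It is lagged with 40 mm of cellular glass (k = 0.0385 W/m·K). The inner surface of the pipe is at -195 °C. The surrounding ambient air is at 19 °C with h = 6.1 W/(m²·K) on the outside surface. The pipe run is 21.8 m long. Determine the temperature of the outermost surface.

T ≈ 0.541 °C

Radial resistances (cylindrical: R_cond = ln(r_o/r_i)/(2πkL), R_conv = 1/(h·2πrL)):
R_aluminium pipe wall = ln(19/10)/(2π×220×21.8) = 2.13×10^-5 K/W
R_cellular glass = ln(59/19)/(2π×0.0385×21.8) = 0.2149 K/W
R_outer film = 1/(h_o·2πr_oL) = 1/(6.1×2π×0.059×21.8) = 0.02029 K/W
R_total = 0.2352 K/W
Q = ΔT/R_total = 214/0.2352
Q = 910 W
T_interface = T_inner + Q·ΣR(inner→interface) = -195 + 910×0.2149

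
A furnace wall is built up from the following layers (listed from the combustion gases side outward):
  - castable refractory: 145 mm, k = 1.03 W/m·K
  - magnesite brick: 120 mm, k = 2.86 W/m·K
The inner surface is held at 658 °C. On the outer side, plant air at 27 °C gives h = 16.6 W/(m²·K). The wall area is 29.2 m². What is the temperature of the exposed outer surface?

T ≈ 183 °C

Series thermal resistances:
R_castable refractory = L/(kA) = 0.145/(1.03×29.2) = 0.004821 K/W
R_magnesite brick = L/(kA) = 0.12/(2.86×29.2) = 0.001437 K/W
R_outer film = 1/(h_o·A) = 1/(16.6×29.2) = 0.002063 K/W
R_total = 0.008321 K/W;  Q = ΔT/R_total = 631/0.008321 = 75830 W
T_interface = T_inner − Q·ΣR(inner→interface) = 658 − 75800×0.006258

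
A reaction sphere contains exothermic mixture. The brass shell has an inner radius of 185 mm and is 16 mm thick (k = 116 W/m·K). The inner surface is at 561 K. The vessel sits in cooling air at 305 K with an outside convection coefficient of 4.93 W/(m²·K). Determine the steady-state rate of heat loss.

Radial (spherical) resistances in series:
R_brass shell = (1/0.185 − 1/0.201)/(4π×116) = 2.952×10^-4 K/W
R_outer film = 1/(h·4πr_o²) = 1/(4.93×4π×0.201²) = 0.3995 K/W
R_total = 0.3998 K/W
Q = ΔT/R_total = 256/0.3998

Q ≈ 640 W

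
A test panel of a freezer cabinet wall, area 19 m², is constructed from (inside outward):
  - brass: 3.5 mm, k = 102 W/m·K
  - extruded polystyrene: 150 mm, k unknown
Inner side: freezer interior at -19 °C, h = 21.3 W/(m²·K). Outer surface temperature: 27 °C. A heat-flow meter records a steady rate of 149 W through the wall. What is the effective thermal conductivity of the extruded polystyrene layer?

k ≈ 0.0258 W/(m·K)

Model the wall as resistances in series:
R_inner film = 1/(h_i·A) = 1/(21.3×19) = 0.002471 K/W
R_brass = L/(kA) = 0.0035/(102×19) = 1.806×10^-6 K/W
Sum of known resistances R_other = 0.002473 K/W
Total R = ΔT/Q = 46/149 = 0.3087 K/W
R_extruded polystyrene = R_total − R_other = 0.3063 K/W
k = L/(R·A) = 0.15/(0.3063×19)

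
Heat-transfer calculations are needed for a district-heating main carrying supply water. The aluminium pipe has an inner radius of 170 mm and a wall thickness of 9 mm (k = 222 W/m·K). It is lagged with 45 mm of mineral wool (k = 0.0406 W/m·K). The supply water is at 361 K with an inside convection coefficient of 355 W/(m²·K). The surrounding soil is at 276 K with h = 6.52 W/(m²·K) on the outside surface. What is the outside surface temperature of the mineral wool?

T ≈ 285 K

Per-layer cylindrical resistances, series-summed:
R_inner film = 1/(h_i·2πr₁L) = 1/(355×2π×0.17×1) = 0.002637 K/W
R_aluminium pipe wall = ln(179/170)/(2π×222×1) = 3.698×10^-5 K/W
R_mineral wool = ln(224/179)/(2π×0.0406×1) = 0.8791 K/W
R_outer film = 1/(h_o·2πr_oL) = 1/(6.52×2π×0.224×1) = 0.109 K/W
R_total = 0.9908 K/W
Q = ΔT/R_total = 85/0.9908
Q = 85.8 W/m
T_interface = T_inner − Q·ΣR(inner→interface) = 361 − 85.8×0.8818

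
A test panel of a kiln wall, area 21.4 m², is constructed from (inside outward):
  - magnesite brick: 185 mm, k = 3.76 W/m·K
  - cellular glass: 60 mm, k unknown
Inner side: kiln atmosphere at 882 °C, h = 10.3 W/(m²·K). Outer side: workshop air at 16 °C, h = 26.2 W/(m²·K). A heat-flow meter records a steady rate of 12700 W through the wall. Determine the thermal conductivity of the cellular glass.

Thermal resistances in series:
R_inner film = 1/(h_i·A) = 1/(10.3×21.4) = 0.004537 K/W
R_magnesite brick = L/(kA) = 0.185/(3.76×21.4) = 0.002299 K/W
R_outer film = 1/(h_o·A) = 1/(26.2×21.4) = 0.001784 K/W
Sum of known resistances R_other = 0.00862 K/W
Total R = ΔT/Q = 866/12700 = 0.06819 K/W
R_cellular glass = R_total − R_other = 0.05957 K/W
k = L/(R·A) = 0.06/(0.05957×21.4)

k ≈ 0.0471 W/(m·K)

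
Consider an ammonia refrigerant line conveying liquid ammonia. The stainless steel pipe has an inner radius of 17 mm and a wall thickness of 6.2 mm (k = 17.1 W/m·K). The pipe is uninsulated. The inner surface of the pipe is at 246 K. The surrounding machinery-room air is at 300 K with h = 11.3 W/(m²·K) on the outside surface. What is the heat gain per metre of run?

Treating each annulus and film as a series resistance:
R_stainless steel pipe wall = ln(23.2/17)/(2π×17.1×1) = 0.002894 K/W
R_outer film = 1/(h_o·2πr_oL) = 1/(11.3×2π×0.0232×1) = 0.6071 K/W
R_total = 0.61 K/W
Q = ΔT/R_total = 54/0.61

q′ ≈ 88.5 W/m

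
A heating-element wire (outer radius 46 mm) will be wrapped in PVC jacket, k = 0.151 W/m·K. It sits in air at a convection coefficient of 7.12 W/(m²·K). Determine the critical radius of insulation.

r_cr ≈ 21.2 mm

For a cylinder r_cr = k/h = 0.151/7.12
r_cr = 21.2 mm; since the bare radius (46 mm) is above r_cr, any added insulation will reduce heat loss.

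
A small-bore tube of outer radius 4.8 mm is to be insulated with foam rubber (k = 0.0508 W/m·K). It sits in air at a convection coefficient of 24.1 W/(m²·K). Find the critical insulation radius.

For a cylinder r_cr = k/h = 0.0508/24.1
r_cr = 2.11 mm; since the bare radius (4.8 mm) is above r_cr, any added insulation will reduce heat loss.

r_cr ≈ 2.11 mm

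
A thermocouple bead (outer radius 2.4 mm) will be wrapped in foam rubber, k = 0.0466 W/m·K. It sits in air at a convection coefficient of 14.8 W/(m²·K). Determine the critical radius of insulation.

r_cr ≈ 6.3 mm

For a sphere r_cr = 2k/h = 2×0.0466/14.8
r_cr = 6.3 mm; since the bare radius (2.4 mm) is below r_cr, adding a thin layer of insulation will *increase* heat loss.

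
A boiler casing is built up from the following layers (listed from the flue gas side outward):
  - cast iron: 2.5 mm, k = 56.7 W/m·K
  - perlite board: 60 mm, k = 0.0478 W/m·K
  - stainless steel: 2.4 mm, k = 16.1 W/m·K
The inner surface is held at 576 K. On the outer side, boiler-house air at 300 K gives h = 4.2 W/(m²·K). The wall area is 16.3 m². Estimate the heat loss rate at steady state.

Using the resistance-network approach (series):
R_cast iron = L/(kA) = 0.0025/(56.7×16.3) = 2.705×10^-6 K/W
R_perlite board = L/(kA) = 0.06/(0.0478×16.3) = 0.07701 K/W
R_stainless steel = L/(kA) = 0.0024/(16.1×16.3) = 9.145×10^-6 K/W
R_outer film = 1/(h_o·A) = 1/(4.2×16.3) = 0.01461 K/W
R_total = 0.09163 K/W
Q = ΔT / R_total = 276 / 0.09163

Q ≈ 3010 W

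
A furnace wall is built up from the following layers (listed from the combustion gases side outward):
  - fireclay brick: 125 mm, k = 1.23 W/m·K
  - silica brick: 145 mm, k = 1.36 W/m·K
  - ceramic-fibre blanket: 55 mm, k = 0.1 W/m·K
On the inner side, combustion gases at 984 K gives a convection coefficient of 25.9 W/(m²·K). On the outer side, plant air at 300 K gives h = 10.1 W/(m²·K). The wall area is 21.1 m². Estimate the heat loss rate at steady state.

Treating each layer as a thermal resistance in series:
R_inner film = 1/(h_i·A) = 1/(25.9×21.1) = 0.00183 K/W
R_fireclay brick = L/(kA) = 0.125/(1.23×21.1) = 0.004816 K/W
R_silica brick = L/(kA) = 0.145/(1.36×21.1) = 0.005053 K/W
R_ceramic-fibre blanket = L/(kA) = 0.055/(0.1×21.1) = 0.02607 K/W
R_outer film = 1/(h_o·A) = 1/(10.1×21.1) = 0.004692 K/W
R_total = 0.04246 K/W
Q = ΔT / R_total = 684 / 0.04246

Q ≈ 16100 W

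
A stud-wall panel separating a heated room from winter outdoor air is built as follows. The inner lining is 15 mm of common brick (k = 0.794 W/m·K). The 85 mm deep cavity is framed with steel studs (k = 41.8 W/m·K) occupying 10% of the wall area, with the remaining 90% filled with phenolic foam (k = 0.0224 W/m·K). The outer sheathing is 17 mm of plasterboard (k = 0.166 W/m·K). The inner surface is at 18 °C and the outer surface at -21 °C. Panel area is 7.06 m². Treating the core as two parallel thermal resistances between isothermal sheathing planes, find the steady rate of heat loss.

Q ≈ 1950 W

Sheathing layers in series; stud and cavity paths in parallel between them.
R_inner = 0.015/(0.794×7.06) = 0.002676 K/W
R_stud  = 0.085/(41.8×0.1×7.06) = 0.00288 K/W
R_cav   = 0.085/(0.0224×0.9×7.06) = 0.5972 K/W
1/R_core = 1/R_stud + 1/R_cav → R_core = 0.002866 K/W
R_outer = 0.017/(0.166×7.06) = 0.01451 K/W
R_total = 0.02005 K/W
Q = ΔT/R_total = 39/0.02005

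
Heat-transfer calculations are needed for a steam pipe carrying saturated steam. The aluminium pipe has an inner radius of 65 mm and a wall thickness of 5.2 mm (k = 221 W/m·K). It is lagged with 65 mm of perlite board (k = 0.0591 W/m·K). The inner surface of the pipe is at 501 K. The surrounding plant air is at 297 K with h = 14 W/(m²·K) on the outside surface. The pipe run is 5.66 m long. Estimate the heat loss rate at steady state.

For a radial system each layer contributes R = ln(r_out/r_in)/(2πkL); films add R = 1/(hA).
R_aluminium pipe wall = ln(70.2/65)/(2π×221×5.66) = 9.792×10^-6 K/W
R_perlite board = ln(135.2/70.2)/(2π×0.0591×5.66) = 0.3118 K/W
R_outer film = 1/(h_o·2πr_oL) = 1/(14×2π×0.1352×5.66) = 0.01486 K/W
R_total = 0.3267 K/W
Q = ΔT/R_total = 204/0.3267

Q ≈ 624 W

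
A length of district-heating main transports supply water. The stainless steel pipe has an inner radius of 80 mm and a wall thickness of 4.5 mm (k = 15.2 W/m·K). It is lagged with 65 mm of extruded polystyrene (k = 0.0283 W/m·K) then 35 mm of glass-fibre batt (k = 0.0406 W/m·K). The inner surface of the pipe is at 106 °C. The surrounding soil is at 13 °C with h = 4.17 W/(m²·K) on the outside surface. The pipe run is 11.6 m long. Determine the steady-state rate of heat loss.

Q ≈ 254 W

Radial resistances (cylindrical: R_cond = ln(r_o/r_i)/(2πkL), R_conv = 1/(h·2πrL)):
R_stainless steel pipe wall = ln(84.5/80)/(2π×15.2×11.6) = 4.94×10^-5 K/W
R_extruded polystyrene = ln(149.5/84.5)/(2π×0.0283×11.6) = 0.2766 K/W
R_glass-fibre batt = ln(184.5/149.5)/(2π×0.0406×11.6) = 0.07109 K/W
R_outer film = 1/(h_o·2πr_oL) = 1/(4.17×2π×0.1845×11.6) = 0.01783 K/W
R_total = 0.3656 K/W
Q = ΔT/R_total = 93/0.3656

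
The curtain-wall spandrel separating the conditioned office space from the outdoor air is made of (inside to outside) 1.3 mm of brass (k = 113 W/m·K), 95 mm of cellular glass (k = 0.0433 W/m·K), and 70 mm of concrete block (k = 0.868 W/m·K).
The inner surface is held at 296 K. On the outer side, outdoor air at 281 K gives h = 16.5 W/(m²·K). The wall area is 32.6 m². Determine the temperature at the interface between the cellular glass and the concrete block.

T ≈ 282 K

Series thermal resistances:
R_brass = L/(kA) = 0.0013/(113×32.6) = 3.529×10^-7 K/W
R_cellular glass = L/(kA) = 0.095/(0.0433×32.6) = 0.0673 K/W
R_concrete block = L/(kA) = 0.07/(0.868×32.6) = 0.002474 K/W
R_outer film = 1/(h_o·A) = 1/(16.5×32.6) = 0.001859 K/W
R_total = 0.07163 K/W;  Q = ΔT/R_total = 15/0.07163 = 209.4 W
T_interface = T_inner − Q·ΣR(inner→interface) = 296 − 209×0.0673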